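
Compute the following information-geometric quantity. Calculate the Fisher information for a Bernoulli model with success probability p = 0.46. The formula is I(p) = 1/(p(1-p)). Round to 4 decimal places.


For Bernoulli(p), Fisher information is I(p) = 1/(p*(1-p)).
p = 0.46, 1-p = 0.54.
p*(1-p) = 0.2484.
I(p) = 1/0.2484 = 4.0258

4.0258


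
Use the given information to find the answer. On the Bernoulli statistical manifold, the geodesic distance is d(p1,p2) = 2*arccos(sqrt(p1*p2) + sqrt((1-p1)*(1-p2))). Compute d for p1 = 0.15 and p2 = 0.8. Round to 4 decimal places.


Geodesic distance on Bernoulli manifold:
d(p1,p2) = 2*arccos(sqrt(p1*p2) + sqrt((1-p1)*(1-p2))).
sqrt(p1*p2) = sqrt(0.15*0.8) = 0.34641.
sqrt((1-p1)*(1-p2)) = sqrt(0.85*0.2) = 0.412311.
arg = 0.34641 + 0.412311 = 0.758721.
d = 2*arccos(0.758721) = 1.4189

1.4189


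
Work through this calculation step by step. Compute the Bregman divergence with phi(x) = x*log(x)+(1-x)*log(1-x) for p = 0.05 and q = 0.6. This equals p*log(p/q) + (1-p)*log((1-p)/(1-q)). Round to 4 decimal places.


Bregman divergence with negative entropy generator:
D = p*log(p/q) + (1-p)*log((1-p)/(1-q)).
p = 0.05, q = 0.6.
p*log(p/q) = 0.05*log(0.05/0.6) = -0.124245.
(1-p)*log((1-p)/(1-q)) = 0.95*log(0.95/0.4) = 0.821748.
D = -0.124245 + 0.821748 = 0.6975

0.6975


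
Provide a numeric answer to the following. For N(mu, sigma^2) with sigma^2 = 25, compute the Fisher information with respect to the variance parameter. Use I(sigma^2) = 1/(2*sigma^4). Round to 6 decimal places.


Fisher information for variance: I(sigma^2) = 1/(2*sigma^4).
sigma^2 = 25, so sigma^4 = 625.
I = 1/(2*625) = 1/1250 = 0.000800

0.000800


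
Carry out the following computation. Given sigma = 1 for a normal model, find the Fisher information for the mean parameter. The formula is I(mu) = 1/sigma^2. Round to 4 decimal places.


The Fisher information for the mean of a normal distribution is I(mu) = 1/sigma^2.
sigma = 1, so sigma^2 = 1.
I(mu) = 1/1 = 1.0000

1.0000


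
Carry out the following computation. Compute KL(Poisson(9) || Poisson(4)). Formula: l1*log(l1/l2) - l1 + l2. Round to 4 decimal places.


KL divergence for Poisson:
KL = l1*log(l1/l2) - l1 + l2.
l1 = 9, l2 = 4.
log(9/4) = 0.81093.
l1*log(l1/l2) = 9 * 0.81093 = 7.298372.
KL = 7.298372 - 9 + 4 = 2.2984

2.2984


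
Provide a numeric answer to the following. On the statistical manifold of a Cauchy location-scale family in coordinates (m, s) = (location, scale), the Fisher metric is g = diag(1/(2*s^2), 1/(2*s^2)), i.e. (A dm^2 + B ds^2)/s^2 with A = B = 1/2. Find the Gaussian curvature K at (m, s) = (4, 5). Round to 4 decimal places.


The metric has the form g = (A dm^2 + B ds^2)/s^2 with A = 1/2, B = 1/2.
Substitute u = sqrt(A/B)*m: g = B*(du^2 + ds^2)/s^2, i.e. B times the
Poincare upper half-plane metric, which has constant Gaussian curvature -1.
Scaling a 2D metric by a constant c divides the Gaussian curvature by c,
so K = -1/B = -1/(1/2) = -2.0000 everywhere (the point (m, s) = (4, 5) is irrelevant:
the curvature is constant).
The requested Gaussian curvature is K = -2.0000.

-2.0000


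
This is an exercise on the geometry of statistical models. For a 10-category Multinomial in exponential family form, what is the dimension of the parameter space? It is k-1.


Exponential family dimension calculation:
For Multinomial with k=10 categories, dim = k-1 = 9.

9


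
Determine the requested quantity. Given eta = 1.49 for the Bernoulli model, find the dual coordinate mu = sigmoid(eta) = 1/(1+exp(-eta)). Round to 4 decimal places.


Dual coordinate (expectation parameter) for Bernoulli:
mu = 1/(1+exp(-eta)).
eta = 1.49.
exp(-eta) = exp(-1.49) = 0.225373.
mu = 1/(1+0.225373) = 0.8161

0.8161


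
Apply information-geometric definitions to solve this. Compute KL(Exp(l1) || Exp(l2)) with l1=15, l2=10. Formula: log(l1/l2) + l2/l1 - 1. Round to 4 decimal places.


KL divergence for exponential family:
KL = log(l1/l2) + l2/l1 - 1.
log(15/10) = 0.405465.
10/15 = 0.666667.
KL = 0.405465 + 0.666667 - 1 = 0.0721

0.0721


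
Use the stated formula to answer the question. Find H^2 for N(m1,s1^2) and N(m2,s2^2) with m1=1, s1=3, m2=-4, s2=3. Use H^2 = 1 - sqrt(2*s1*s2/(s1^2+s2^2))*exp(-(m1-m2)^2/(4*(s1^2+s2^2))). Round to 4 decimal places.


Squared Hellinger distance for Gaussians:
H^2 = 1 - sqrt(2*s1*s2/(s1^2+s2^2)) * exp(-(m1-m2)^2/(4*(s1^2+s2^2))).
s1^2 = 9, s2^2 = 9, s1^2+s2^2 = 18.
sqrt(2*3*3/(18)) = 1.0.
(m1-m2)^2 = (5)^2 = 25.
exp(-25/(4*18)) = exp(-0.347222) = 0.706648.
H^2 = 1 - 1.0*0.706648 = 0.2934

0.2934


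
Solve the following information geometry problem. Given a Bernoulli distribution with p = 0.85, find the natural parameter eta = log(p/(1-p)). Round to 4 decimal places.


Natural parameter for Bernoulli: eta = log(p/(1-p)).
p = 0.85, 1-p = 0.15.
p/(1-p) = 5.666667.
eta = log(5.666667) = 1.7346

1.7346


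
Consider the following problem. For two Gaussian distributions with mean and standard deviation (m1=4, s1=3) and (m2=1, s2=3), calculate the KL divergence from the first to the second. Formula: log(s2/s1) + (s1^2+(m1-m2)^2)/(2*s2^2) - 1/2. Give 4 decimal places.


KL divergence between normal distributions:
KL = log(s2/s1) + (s1^2 + (m1-m2)^2)/(2*s2^2) - 1/2.
log(3/3) = 0.0.
(3^2 + (4-1)^2)/(2*3^2) = (9 + 9)/18 = 1.0.
KL = 0.0 + 1.0 - 0.5 = 0.5000

0.5000


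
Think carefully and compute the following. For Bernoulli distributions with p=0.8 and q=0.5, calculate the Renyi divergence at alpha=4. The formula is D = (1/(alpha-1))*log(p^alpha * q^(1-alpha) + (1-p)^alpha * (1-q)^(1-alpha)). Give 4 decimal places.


Renyi divergence of order alpha between Bernoulli distributions:
D = (1/(alpha-1))*log(p^alpha * q^(1-alpha) + (1-p)^alpha * (1-q)^(1-alpha)).
alpha = 4, p = 0.8, q = 0.5.
p^alpha * q^(1-alpha) = 0.8^4 * 0.5^-3 = 3.2768.
(1-p)^alpha * (1-q)^(1-alpha) = 0.2^4 * 0.5^-3 = 0.0128.
sum = 3.2768 + 0.0128 = 3.2896.
D = (1/3)*log(3.2896) = 0.3969

0.3969


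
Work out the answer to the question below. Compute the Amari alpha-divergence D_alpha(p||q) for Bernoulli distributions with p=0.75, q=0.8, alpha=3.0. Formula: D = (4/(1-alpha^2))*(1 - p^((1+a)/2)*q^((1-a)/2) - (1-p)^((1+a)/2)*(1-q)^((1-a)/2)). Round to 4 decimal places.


Amari alpha-divergence:
D = (4/(1-alpha^2))*(1 - p^((1+a)/2)*q^((1-a)/2) - (1-p)^((1+a)/2)*(1-q)^((1-a)/2)).
alpha = 3.0, p = 0.75, q = 0.8.
e1 = (1+alpha)/2 = 2.0, e2 = (1-alpha)/2 = -1.0.
t1 = p^e1 * q^e2 = 0.75^2.0 * 0.8^-1.0 = 0.703125.
t2 = (1-p)^e1 * (1-q)^e2 = 0.25^2.0 * 0.2^-1.0 = 0.3125.
4/(1-alpha^2) = -0.5.
D = -0.5*(1 - 0.703125 - 0.3125) = 0.0078

0.0078


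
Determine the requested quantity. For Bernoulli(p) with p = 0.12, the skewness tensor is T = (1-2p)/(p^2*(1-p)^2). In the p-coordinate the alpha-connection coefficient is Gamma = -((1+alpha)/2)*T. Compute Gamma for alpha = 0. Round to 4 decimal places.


Skewness (Amari-Chentsov) tensor: T = (1-2p)/(p^2*(1-p)^2).
p = 0.12, 1-2p = 0.76, p^2 = 0.0144, (1-p)^2 = 0.7744.
T = 0.76/(0.0144 * 0.7744) = 68.153122.
In the p-coordinate, Gamma^(alpha) = Gamma^(0) - (alpha/2)*T with Gamma^(0) = (1/2)*g'(p) = -T/2,
so Gamma^(alpha) = -((1+alpha)/2)*T.
alpha = 0, -(1+alpha)/2 = -0.5.
Gamma = -0.5 * 68.153122 = -34.0766

-34.0766


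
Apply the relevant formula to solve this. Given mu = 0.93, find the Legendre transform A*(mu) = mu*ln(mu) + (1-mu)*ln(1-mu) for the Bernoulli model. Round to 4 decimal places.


Legendre transform for Bernoulli:
A*(mu) = mu*log(mu) + (1-mu)*log(1-mu).
mu = 0.93, 1-mu = 0.07.
mu*log(mu) = 0.93*log(0.93) = -0.067491.
(1-mu)*log(1-mu) = 0.07*log(0.07) = -0.186148.
A* = -0.067491 + -0.186148 = -0.2536

-0.2536


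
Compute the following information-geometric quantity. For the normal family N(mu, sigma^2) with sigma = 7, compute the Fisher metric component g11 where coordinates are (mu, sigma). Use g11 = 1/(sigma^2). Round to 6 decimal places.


For the 2-parameter normal family, the Fisher metric has:
  g11 = 1/sigma^2, g22 = 2/sigma^2.
sigma = 7, sigma^2 = 49.
g11 = 0.020408

0.020408


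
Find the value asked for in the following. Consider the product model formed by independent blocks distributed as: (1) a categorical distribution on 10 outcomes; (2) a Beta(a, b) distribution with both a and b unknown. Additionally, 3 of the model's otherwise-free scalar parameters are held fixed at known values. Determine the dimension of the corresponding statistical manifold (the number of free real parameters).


The dimension of a statistical manifold equals the number of free
(independent) real parameters of the model. For a product of independent
blocks the parameter counts add.
- categorical on 10 outcomes (probabilities sum to 1): 10-1 = 9.
- Beta (a, b): 2.
Total = 9 + 2 = 11.
3 parameter(s) fixed at known values: 11 - 3 = 8.
Dimension = 8

8


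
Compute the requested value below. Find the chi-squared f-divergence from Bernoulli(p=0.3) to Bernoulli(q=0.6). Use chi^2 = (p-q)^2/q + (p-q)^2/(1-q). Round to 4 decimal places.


Chi-squared divergence between Bernoulli distributions:
chi^2 = (p-q)^2/q + (p-q)^2/(1-q).
p = 0.3, q = 0.6, p-q = -0.3.
(p-q)^2 = 0.09.
term1 = 0.09/0.6 = 0.15.
term2 = 0.09/0.4 = 0.225.
chi^2 = 0.15 + 0.225 = 0.3750

0.3750


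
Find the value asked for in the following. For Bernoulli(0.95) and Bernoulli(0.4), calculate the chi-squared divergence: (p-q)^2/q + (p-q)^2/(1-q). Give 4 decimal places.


Chi-squared divergence between Bernoulli distributions:
chi^2 = (p-q)^2/q + (p-q)^2/(1-q).
p = 0.95, q = 0.4, p-q = 0.55.
(p-q)^2 = 0.3025.
term1 = 0.3025/0.4 = 0.75625.
term2 = 0.3025/0.6 = 0.504167.
chi^2 = 0.75625 + 0.504167 = 1.2604

1.2604


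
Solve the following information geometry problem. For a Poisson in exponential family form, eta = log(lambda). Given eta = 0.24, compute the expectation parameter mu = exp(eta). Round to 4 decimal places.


Expectation parameter for Poisson exponential family:
mu = exp(eta).
eta = 0.24.
mu = exp(0.24) = 1.2712

1.2712


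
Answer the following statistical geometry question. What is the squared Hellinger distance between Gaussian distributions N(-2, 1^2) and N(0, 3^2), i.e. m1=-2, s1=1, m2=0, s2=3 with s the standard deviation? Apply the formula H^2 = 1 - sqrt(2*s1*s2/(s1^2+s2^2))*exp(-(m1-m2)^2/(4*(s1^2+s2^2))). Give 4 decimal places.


Squared Hellinger distance for Gaussians:
H^2 = 1 - sqrt(2*s1*s2/(s1^2+s2^2)) * exp(-(m1-m2)^2/(4*(s1^2+s2^2))).
s1^2 = 1, s2^2 = 9, s1^2+s2^2 = 10.
sqrt(2*1*3/(10)) = 0.774597.
(m1-m2)^2 = (-2)^2 = 4.
exp(-4/(4*10)) = exp(-0.1) = 0.904837.
H^2 = 1 - 0.774597*0.904837 = 0.2991

0.2991


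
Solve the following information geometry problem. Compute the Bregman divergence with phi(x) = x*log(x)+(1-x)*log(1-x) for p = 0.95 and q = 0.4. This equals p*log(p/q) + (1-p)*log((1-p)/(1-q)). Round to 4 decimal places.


Bregman divergence with negative entropy generator:
D = p*log(p/q) + (1-p)*log((1-p)/(1-q)).
p = 0.95, q = 0.4.
p*log(p/q) = 0.95*log(0.95/0.4) = 0.821748.
(1-p)*log((1-p)/(1-q)) = 0.05*log(0.05/0.6) = -0.124245.
D = 0.821748 + -0.124245 = 0.6975

0.6975


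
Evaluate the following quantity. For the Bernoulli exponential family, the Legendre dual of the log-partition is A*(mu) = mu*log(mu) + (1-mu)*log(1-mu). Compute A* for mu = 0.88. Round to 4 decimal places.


Legendre transform for Bernoulli:
A*(mu) = mu*log(mu) + (1-mu)*log(1-mu).
mu = 0.88, 1-mu = 0.12.
mu*log(mu) = 0.88*log(0.88) = -0.112493.
(1-mu)*log(1-mu) = 0.12*log(0.12) = -0.254432.
A* = -0.112493 + -0.254432 = -0.3669

-0.3669


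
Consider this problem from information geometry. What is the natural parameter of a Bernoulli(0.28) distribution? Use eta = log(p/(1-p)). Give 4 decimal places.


Natural parameter for Bernoulli: eta = log(p/(1-p)).
p = 0.28, 1-p = 0.72.
p/(1-p) = 0.388889.
eta = log(0.388889) = -0.9445

-0.9445


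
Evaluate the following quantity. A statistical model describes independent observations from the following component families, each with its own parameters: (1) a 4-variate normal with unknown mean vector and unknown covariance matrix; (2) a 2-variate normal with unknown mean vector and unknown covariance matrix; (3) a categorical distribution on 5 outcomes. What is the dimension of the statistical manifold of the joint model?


The dimension of a statistical manifold equals the number of free
(independent) real parameters of the model. For a product of independent
blocks the parameter counts add.
- 4-variate normal: 4 (mean) + 4*5/2 = 10 (symmetric covariance) = 14.
- 2-variate normal: 2 (mean) + 2*3/2 = 3 (symmetric covariance) = 5.
- categorical on 5 outcomes (probabilities sum to 1): 5-1 = 4.
Total = 14 + 5 + 4 = 23.
Dimension = 23

23


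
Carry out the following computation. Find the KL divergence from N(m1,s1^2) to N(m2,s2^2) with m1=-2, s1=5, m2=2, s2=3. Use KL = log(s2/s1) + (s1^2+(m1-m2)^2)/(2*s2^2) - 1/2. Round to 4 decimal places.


KL divergence between normal distributions:
KL = log(s2/s1) + (s1^2 + (m1-m2)^2)/(2*s2^2) - 1/2.
log(3/5) = -0.510826.
(5^2 + (-2-2)^2)/(2*3^2) = (25 + 16)/18 = 2.277778.
KL = -0.510826 + 2.277778 - 0.5 = 1.2670

1.2670


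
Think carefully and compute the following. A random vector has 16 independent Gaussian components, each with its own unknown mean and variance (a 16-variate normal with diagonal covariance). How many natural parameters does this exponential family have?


Exponential family dimension calculation:
Each univariate normal has two natural parameters (mu/sigma^2 and -1/(2 sigma^2)).
With 16 independent components, dim = 2 * 16 = 32.

32


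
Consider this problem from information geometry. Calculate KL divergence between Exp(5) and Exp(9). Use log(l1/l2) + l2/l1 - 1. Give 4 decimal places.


KL divergence for exponential family:
KL = log(l1/l2) + l2/l1 - 1.
log(5/9) = -0.587787.
9/5 = 1.8.
KL = -0.587787 + 1.8 - 1 = 0.2122

0.2122


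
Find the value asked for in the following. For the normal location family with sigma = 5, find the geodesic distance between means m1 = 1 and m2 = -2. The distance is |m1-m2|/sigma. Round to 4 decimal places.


On the fixed-variance normal subfamily, geodesic distance = |m1-m2|/sigma.
|1 - -2| = 3.
sigma = 5.
d = 3/5 = 0.6000

0.6000


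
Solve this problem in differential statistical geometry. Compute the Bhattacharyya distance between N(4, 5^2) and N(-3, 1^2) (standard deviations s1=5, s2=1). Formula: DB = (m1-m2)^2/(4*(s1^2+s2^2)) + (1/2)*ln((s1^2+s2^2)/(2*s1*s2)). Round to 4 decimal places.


Bhattacharyya distance between two Gaussians:
DB = (m1-m2)^2/(4*(s1^2+s2^2)) + (1/2)*ln((s1^2+s2^2)/(2*s1*s2)).
(m1-m2)^2 = (7)^2 = 49.
s1^2+s2^2 = 25 + 1 = 26.
term1 = 49/104 = 0.471154.
term2 = 0.5*ln(26/10.0) = 0.477756.
DB = 0.471154 + 0.477756 = 0.9489

0.9489


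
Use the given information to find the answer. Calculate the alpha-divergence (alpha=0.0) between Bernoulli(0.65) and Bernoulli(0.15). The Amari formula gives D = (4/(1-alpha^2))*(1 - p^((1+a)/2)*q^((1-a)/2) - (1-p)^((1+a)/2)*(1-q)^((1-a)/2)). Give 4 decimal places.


Amari alpha-divergence:
D = (4/(1-alpha^2))*(1 - p^((1+a)/2)*q^((1-a)/2) - (1-p)^((1+a)/2)*(1-q)^((1-a)/2)).
alpha = 0.0, p = 0.65, q = 0.15.
e1 = (1+alpha)/2 = 0.5, e2 = (1-alpha)/2 = 0.5.
t1 = p^e1 * q^e2 = 0.65^0.5 * 0.15^0.5 = 0.31225.
t2 = (1-p)^e1 * (1-q)^e2 = 0.35^0.5 * 0.85^0.5 = 0.545436.
4/(1-alpha^2) = 4.0.
D = 4.0*(1 - 0.31225 - 0.545436) = 0.5693

0.5693


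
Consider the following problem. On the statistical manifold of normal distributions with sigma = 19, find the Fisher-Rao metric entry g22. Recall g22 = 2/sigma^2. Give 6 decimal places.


For the 2-parameter normal family, the Fisher metric has:
  g11 = 1/sigma^2, g22 = 2/sigma^2.
sigma = 19, sigma^2 = 361.
g22 = 0.005540

0.005540


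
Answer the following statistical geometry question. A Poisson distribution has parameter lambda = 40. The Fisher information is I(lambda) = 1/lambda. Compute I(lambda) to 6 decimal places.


Fisher information for Poisson: I(lambda) = 1/lambda.
lambda = 40.
I(lambda) = 1/40 = 0.025000

0.025000


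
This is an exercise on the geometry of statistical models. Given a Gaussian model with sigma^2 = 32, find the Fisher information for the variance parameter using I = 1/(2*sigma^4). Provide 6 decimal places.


Fisher information for variance: I(sigma^2) = 1/(2*sigma^4).
sigma^2 = 32, so sigma^4 = 1024.
I = 1/(2*1024) = 1/2048 = 0.000488

0.000488


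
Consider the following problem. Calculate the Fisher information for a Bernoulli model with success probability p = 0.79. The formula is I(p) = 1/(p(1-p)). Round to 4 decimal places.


For Bernoulli(p), Fisher information is I(p) = 1/(p*(1-p)).
p = 0.79, 1-p = 0.21.
p*(1-p) = 0.1659.
I(p) = 1/0.1659 = 6.0277

6.0277


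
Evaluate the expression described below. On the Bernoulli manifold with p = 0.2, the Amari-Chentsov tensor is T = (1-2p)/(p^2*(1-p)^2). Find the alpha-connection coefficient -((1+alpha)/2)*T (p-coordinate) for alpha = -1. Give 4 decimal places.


Skewness (Amari-Chentsov) tensor: T = (1-2p)/(p^2*(1-p)^2).
p = 0.2, 1-2p = 0.6, p^2 = 0.04, (1-p)^2 = 0.64.
T = 0.6/(0.04 * 0.64) = 23.4375.
In the p-coordinate, Gamma^(alpha) = Gamma^(0) - (alpha/2)*T with Gamma^(0) = (1/2)*g'(p) = -T/2,
so Gamma^(alpha) = -((1+alpha)/2)*T.
alpha = -1, -(1+alpha)/2 = 0.0.
Gamma = 0.0 * 23.4375 = 0.0000

0.0000


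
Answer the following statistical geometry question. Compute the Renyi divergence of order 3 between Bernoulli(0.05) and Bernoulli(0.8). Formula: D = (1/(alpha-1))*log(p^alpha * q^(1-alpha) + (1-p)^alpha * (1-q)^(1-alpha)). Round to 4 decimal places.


Renyi divergence of order alpha between Bernoulli distributions:
D = (1/(alpha-1))*log(p^alpha * q^(1-alpha) + (1-p)^alpha * (1-q)^(1-alpha)).
alpha = 3, p = 0.05, q = 0.8.
p^alpha * q^(1-alpha) = 0.05^3 * 0.8^-2 = 0.000195.
(1-p)^alpha * (1-q)^(1-alpha) = 0.95^3 * 0.2^-2 = 21.434375.
sum = 0.000195 + 21.434375 = 21.43457.
D = (1/2)*log(21.43457) = 1.5325

1.5325


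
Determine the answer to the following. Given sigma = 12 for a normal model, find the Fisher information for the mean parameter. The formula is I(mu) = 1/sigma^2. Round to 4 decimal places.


The Fisher information for the mean of a normal distribution is I(mu) = 1/sigma^2.
sigma = 12, so sigma^2 = 144.
I(mu) = 1/144 = 0.0069

0.0069


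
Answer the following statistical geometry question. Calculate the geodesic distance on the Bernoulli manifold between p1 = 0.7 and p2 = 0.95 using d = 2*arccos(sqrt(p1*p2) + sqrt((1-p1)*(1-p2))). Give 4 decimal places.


Geodesic distance on Bernoulli manifold:
d(p1,p2) = 2*arccos(sqrt(p1*p2) + sqrt((1-p1)*(1-p2))).
sqrt(p1*p2) = sqrt(0.7*0.95) = 0.815475.
sqrt((1-p1)*(1-p2)) = sqrt(0.3*0.05) = 0.122474.
arg = 0.815475 + 0.122474 = 0.93795.
d = 2*arccos(0.93795) = 0.7083

0.7083


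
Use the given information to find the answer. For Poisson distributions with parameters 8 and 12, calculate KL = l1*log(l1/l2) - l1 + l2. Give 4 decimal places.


KL divergence for Poisson:
KL = l1*log(l1/l2) - l1 + l2.
l1 = 8, l2 = 12.
log(8/12) = -0.405465.
l1*log(l1/l2) = 8 * -0.405465 = -3.243721.
KL = -3.243721 - 8 + 12 = 0.7563

0.7563


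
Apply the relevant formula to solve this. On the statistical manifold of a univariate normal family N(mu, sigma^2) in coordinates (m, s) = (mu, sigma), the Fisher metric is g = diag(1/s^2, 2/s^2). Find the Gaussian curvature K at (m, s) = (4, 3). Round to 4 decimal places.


The metric has the form g = (A dm^2 + B ds^2)/s^2 with A = 1, B = 2.
Substitute u = sqrt(A/B)*m: g = B*(du^2 + ds^2)/s^2, i.e. B times the
Poincare upper half-plane metric, which has constant Gaussian curvature -1.
Scaling a 2D metric by a constant c divides the Gaussian curvature by c,
so K = -1/B = -1/(2) = -0.5000 everywhere (the point (m, s) = (4, 3) is irrelevant:
the curvature is constant).
The requested Gaussian curvature is K = -0.5000.

-0.5000


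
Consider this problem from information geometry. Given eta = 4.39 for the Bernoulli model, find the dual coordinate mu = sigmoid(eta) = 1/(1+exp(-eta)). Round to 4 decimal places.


Dual coordinate (expectation parameter) for Bernoulli:
mu = 1/(1+exp(-eta)).
eta = 4.39.
exp(-eta) = exp(-4.39) = 0.012401.
mu = 1/(1+0.012401) = 0.9878

0.9878


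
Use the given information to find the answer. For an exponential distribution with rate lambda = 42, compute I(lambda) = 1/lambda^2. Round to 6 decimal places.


Fisher information for exponential: I(lambda) = 1/lambda^2.
lambda = 42, lambda^2 = 1764.
I = 1/1764 = 0.000567

0.000567


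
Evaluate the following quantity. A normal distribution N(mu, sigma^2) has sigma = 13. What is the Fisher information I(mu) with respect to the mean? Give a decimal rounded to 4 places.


The Fisher information for the mean of a normal distribution is I(mu) = 1/sigma^2.
sigma = 13, so sigma^2 = 169.
I(mu) = 1/169 = 0.0059

0.0059


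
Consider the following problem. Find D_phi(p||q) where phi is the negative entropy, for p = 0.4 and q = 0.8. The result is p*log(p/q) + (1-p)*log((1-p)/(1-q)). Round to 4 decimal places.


Bregman divergence with negative entropy generator:
D = p*log(p/q) + (1-p)*log((1-p)/(1-q)).
p = 0.4, q = 0.8.
p*log(p/q) = 0.4*log(0.4/0.8) = -0.277259.
(1-p)*log((1-p)/(1-q)) = 0.6*log(0.6/0.2) = 0.659167.
D = -0.277259 + 0.659167 = 0.3819

0.3819


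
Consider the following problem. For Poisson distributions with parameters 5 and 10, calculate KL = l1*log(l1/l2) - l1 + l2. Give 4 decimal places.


KL divergence for Poisson:
KL = l1*log(l1/l2) - l1 + l2.
l1 = 5, l2 = 10.
log(5/10) = -0.693147.
l1*log(l1/l2) = 5 * -0.693147 = -3.465736.
KL = -3.465736 - 5 + 10 = 1.5343

1.5343


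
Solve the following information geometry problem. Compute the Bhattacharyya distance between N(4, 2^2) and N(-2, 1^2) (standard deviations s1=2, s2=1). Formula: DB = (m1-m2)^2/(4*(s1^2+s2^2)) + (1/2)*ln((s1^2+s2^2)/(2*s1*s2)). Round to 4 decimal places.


Bhattacharyya distance between two Gaussians:
DB = (m1-m2)^2/(4*(s1^2+s2^2)) + (1/2)*ln((s1^2+s2^2)/(2*s1*s2)).
(m1-m2)^2 = (6)^2 = 36.
s1^2+s2^2 = 4 + 1 = 5.
term1 = 36/20 = 1.8.
term2 = 0.5*ln(5/4.0) = 0.111572.
DB = 1.8 + 0.111572 = 1.9116

1.9116


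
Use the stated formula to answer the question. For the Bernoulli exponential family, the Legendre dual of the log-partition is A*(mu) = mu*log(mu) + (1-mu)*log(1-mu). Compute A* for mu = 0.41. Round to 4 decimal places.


Legendre transform for Bernoulli:
A*(mu) = mu*log(mu) + (1-mu)*log(1-mu).
mu = 0.41, 1-mu = 0.59.
mu*log(mu) = 0.41*log(0.41) = -0.365555.
(1-mu)*log(1-mu) = 0.59*log(0.59) = -0.311303.
A* = -0.365555 + -0.311303 = -0.6769

-0.6769


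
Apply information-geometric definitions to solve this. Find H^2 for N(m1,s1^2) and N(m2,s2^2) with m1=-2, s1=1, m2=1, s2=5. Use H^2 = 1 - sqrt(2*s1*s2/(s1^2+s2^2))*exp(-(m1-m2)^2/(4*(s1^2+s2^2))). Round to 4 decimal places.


Squared Hellinger distance for Gaussians:
H^2 = 1 - sqrt(2*s1*s2/(s1^2+s2^2)) * exp(-(m1-m2)^2/(4*(s1^2+s2^2))).
s1^2 = 1, s2^2 = 25, s1^2+s2^2 = 26.
sqrt(2*1*5/(26)) = 0.620174.
(m1-m2)^2 = (-3)^2 = 9.
exp(-9/(4*26)) = exp(-0.086538) = 0.9171.
H^2 = 1 - 0.620174*0.9171 = 0.4312

0.4312


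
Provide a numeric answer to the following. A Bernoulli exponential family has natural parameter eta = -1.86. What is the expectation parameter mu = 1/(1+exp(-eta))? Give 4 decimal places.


Dual coordinate (expectation parameter) for Bernoulli:
mu = 1/(1+exp(-eta)).
eta = -1.86.
exp(-eta) = exp(1.86) = 6.423737.
mu = 1/(1+6.423737) = 0.1347

0.1347


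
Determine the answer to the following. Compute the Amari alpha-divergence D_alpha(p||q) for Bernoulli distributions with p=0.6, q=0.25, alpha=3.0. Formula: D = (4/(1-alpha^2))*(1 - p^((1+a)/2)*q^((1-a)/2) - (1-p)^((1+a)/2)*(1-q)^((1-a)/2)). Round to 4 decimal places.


Amari alpha-divergence:
D = (4/(1-alpha^2))*(1 - p^((1+a)/2)*q^((1-a)/2) - (1-p)^((1+a)/2)*(1-q)^((1-a)/2)).
alpha = 3.0, p = 0.6, q = 0.25.
e1 = (1+alpha)/2 = 2.0, e2 = (1-alpha)/2 = -1.0.
t1 = p^e1 * q^e2 = 0.6^2.0 * 0.25^-1.0 = 1.44.
t2 = (1-p)^e1 * (1-q)^e2 = 0.4^2.0 * 0.75^-1.0 = 0.213333.
4/(1-alpha^2) = -0.5.
D = -0.5*(1 - 1.44 - 0.213333) = 0.3267

0.3267


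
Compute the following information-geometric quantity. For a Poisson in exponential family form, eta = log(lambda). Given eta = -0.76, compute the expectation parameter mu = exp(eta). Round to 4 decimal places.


Expectation parameter for Poisson exponential family:
mu = exp(eta).
eta = -0.76.
mu = exp(-0.76) = 0.4677

0.4677


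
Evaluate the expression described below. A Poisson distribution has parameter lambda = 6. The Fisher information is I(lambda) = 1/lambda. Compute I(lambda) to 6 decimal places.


Fisher information for Poisson: I(lambda) = 1/lambda.
lambda = 6.
I(lambda) = 1/6 = 0.166667

0.166667


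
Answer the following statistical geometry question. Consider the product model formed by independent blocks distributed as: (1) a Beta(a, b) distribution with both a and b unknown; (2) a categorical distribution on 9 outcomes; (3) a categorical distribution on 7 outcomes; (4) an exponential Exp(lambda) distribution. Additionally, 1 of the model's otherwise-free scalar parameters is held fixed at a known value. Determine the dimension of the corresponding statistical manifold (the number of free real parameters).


The dimension of a statistical manifold equals the number of free
(independent) real parameters of the model. For a product of independent
blocks the parameter counts add.
- Beta (a, b): 2.
- categorical on 9 outcomes (probabilities sum to 1): 9-1 = 8.
- categorical on 7 outcomes (probabilities sum to 1): 7-1 = 6.
- exponential (lambda): 1.
Total = 2 + 8 + 6 + 1 = 17.
1 parameter(s) fixed at known values: 17 - 1 = 16.
Dimension = 16

16


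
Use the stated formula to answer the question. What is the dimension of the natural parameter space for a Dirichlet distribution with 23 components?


Exponential family dimension calculation:
Dirichlet with 23 components has 23 natural parameters.

23


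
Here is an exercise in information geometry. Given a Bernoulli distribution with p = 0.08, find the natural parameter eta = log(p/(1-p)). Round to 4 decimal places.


Natural parameter for Bernoulli: eta = log(p/(1-p)).
p = 0.08, 1-p = 0.92.
p/(1-p) = 0.086957.
eta = log(0.086957) = -2.4423

-2.4423


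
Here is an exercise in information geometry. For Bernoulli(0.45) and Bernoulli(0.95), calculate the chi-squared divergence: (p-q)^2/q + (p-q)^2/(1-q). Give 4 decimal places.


Chi-squared divergence between Bernoulli distributions:
chi^2 = (p-q)^2/q + (p-q)^2/(1-q).
p = 0.45, q = 0.95, p-q = -0.5.
(p-q)^2 = 0.25.
term1 = 0.25/0.95 = 0.263158.
term2 = 0.25/0.05 = 5.0.
chi^2 = 0.263158 + 5.0 = 5.2632

5.2632


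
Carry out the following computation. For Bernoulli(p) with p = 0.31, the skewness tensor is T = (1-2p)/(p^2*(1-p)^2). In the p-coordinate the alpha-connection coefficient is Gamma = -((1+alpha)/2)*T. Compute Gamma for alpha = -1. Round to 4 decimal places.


Skewness (Amari-Chentsov) tensor: T = (1-2p)/(p^2*(1-p)^2).
p = 0.31, 1-2p = 0.38, p^2 = 0.0961, (1-p)^2 = 0.4761.
T = 0.38/(0.0961 * 0.4761) = 8.305428.
In the p-coordinate, Gamma^(alpha) = Gamma^(0) - (alpha/2)*T with Gamma^(0) = (1/2)*g'(p) = -T/2,
so Gamma^(alpha) = -((1+alpha)/2)*T.
alpha = -1, -(1+alpha)/2 = 0.0.
Gamma = 0.0 * 8.305428 = 0.0000

0.0000


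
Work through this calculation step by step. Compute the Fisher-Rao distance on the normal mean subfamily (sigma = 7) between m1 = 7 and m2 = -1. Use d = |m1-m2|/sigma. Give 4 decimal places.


On the fixed-variance normal subfamily, geodesic distance = |m1-m2|/sigma.
|7 - -1| = 8.
sigma = 7.
d = 8/7 = 1.1429

1.1429


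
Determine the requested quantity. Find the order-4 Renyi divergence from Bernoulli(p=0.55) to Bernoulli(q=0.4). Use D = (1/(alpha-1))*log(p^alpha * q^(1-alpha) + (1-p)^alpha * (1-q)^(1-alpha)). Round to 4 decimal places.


Renyi divergence of order alpha between Bernoulli distributions:
D = (1/(alpha-1))*log(p^alpha * q^(1-alpha) + (1-p)^alpha * (1-q)^(1-alpha)).
alpha = 4, p = 0.55, q = 0.4.
p^alpha * q^(1-alpha) = 0.55^4 * 0.4^-3 = 1.429785.
(1-p)^alpha * (1-q)^(1-alpha) = 0.45^4 * 0.6^-3 = 0.189844.
sum = 1.429785 + 0.189844 = 1.619629.
D = (1/3)*log(1.619629) = 0.1607

0.1607


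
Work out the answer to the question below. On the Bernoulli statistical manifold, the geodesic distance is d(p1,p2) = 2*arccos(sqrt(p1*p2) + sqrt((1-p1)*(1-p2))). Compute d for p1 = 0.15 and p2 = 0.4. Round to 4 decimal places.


Geodesic distance on Bernoulli manifold:
d(p1,p2) = 2*arccos(sqrt(p1*p2) + sqrt((1-p1)*(1-p2))).
sqrt(p1*p2) = sqrt(0.15*0.4) = 0.244949.
sqrt((1-p1)*(1-p2)) = sqrt(0.85*0.6) = 0.714143.
arg = 0.244949 + 0.714143 = 0.959092.
d = 2*arccos(0.959092) = 0.5740

0.5740


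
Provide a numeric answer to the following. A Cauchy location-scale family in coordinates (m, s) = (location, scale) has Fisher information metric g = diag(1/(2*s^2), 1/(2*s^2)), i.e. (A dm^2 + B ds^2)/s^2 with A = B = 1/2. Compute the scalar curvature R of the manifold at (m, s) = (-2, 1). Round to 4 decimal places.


The metric has the form g = (A dm^2 + B ds^2)/s^2 with A = 1/2, B = 1/2.
Substitute u = sqrt(A/B)*m: g = B*(du^2 + ds^2)/s^2, i.e. B times the
Poincare upper half-plane metric, which has constant Gaussian curvature -1.
Scaling a 2D metric by a constant c divides the Gaussian curvature by c,
so K = -1/B = -1/(1/2) = -2.0000 everywhere (the point (m, s) = (-2, 1) is irrelevant:
the curvature is constant).
Scalar curvature in dimension 2: R = 2K = -2/(1/2) = -4.0000.

-4.0000


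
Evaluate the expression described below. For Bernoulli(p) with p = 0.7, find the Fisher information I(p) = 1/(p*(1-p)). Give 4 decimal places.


For Bernoulli(p), Fisher information is I(p) = 1/(p*(1-p)).
p = 0.7, 1-p = 0.3.
p*(1-p) = 0.21.
I(p) = 1/0.21 = 4.7619

4.7619


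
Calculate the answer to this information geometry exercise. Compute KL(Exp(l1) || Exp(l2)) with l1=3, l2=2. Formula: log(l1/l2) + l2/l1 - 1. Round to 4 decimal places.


KL divergence for exponential family:
KL = log(l1/l2) + l2/l1 - 1.
log(3/2) = 0.405465.
2/3 = 0.666667.
KL = 0.405465 + 0.666667 - 1 = 0.0721

0.0721


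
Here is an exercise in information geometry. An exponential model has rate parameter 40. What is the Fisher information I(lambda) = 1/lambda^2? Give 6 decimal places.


Fisher information for exponential: I(lambda) = 1/lambda^2.
lambda = 40, lambda^2 = 1600.
I = 1/1600 = 0.000625

0.000625


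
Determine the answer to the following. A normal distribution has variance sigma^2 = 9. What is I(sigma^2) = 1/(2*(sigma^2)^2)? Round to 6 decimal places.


Fisher information for variance: I(sigma^2) = 1/(2*sigma^4).
sigma^2 = 9, so sigma^4 = 81.
I = 1/(2*81) = 1/162 = 0.006173

0.006173


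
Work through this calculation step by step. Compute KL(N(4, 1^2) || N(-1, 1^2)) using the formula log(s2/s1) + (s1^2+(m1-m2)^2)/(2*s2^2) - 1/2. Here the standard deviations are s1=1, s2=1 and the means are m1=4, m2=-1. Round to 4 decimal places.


KL divergence between normal distributions:
KL = log(s2/s1) + (s1^2 + (m1-m2)^2)/(2*s2^2) - 1/2.
log(1/1) = 0.0.
(1^2 + (4--1)^2)/(2*1^2) = (1 + 25)/2 = 13.0.
KL = 0.0 + 13.0 - 0.5 = 12.5000

12.5000


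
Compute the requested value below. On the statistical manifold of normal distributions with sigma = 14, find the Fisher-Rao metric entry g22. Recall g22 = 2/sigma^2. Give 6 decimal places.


For the 2-parameter normal family, the Fisher metric has:
  g11 = 1/sigma^2, g22 = 2/sigma^2.
sigma = 14, sigma^2 = 196.
g22 = 0.010204

0.010204


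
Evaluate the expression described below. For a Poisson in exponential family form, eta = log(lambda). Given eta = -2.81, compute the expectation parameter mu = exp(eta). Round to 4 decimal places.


Expectation parameter for Poisson exponential family:
mu = exp(eta).
eta = -2.81.
mu = exp(-2.81) = 0.0602

0.0602


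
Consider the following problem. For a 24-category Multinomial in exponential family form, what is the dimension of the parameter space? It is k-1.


Exponential family dimension calculation:
For Multinomial with k=24 categories, dim = k-1 = 23.

23


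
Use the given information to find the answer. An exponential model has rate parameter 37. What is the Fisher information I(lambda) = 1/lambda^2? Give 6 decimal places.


Fisher information for exponential: I(lambda) = 1/lambda^2.
lambda = 37, lambda^2 = 1369.
I = 1/1369 = 0.000730

0.000730


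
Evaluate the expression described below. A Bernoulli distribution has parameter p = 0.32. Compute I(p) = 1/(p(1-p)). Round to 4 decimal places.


For Bernoulli(p), Fisher information is I(p) = 1/(p*(1-p)).
p = 0.32, 1-p = 0.68.
p*(1-p) = 0.2176.
I(p) = 1/0.2176 = 4.5956

4.5956


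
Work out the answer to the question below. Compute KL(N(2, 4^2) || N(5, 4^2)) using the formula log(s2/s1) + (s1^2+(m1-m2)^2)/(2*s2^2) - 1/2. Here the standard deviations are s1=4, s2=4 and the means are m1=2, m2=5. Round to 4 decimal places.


KL divergence between normal distributions:
KL = log(s2/s1) + (s1^2 + (m1-m2)^2)/(2*s2^2) - 1/2.
log(4/4) = 0.0.
(4^2 + (2-5)^2)/(2*4^2) = (16 + 9)/32 = 0.78125.
KL = 0.0 + 0.78125 - 0.5 = 0.2813

0.2813


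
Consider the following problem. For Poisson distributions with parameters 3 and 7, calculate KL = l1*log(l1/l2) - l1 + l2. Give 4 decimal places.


KL divergence for Poisson:
KL = l1*log(l1/l2) - l1 + l2.
l1 = 3, l2 = 7.
log(3/7) = -0.847298.
l1*log(l1/l2) = 3 * -0.847298 = -2.541894.
KL = -2.541894 - 3 + 7 = 1.4581

1.4581


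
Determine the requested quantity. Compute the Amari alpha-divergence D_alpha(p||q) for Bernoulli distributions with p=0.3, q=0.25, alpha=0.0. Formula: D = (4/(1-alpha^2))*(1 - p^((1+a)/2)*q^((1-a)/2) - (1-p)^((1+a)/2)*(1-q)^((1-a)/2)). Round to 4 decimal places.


Amari alpha-divergence:
D = (4/(1-alpha^2))*(1 - p^((1+a)/2)*q^((1-a)/2) - (1-p)^((1+a)/2)*(1-q)^((1-a)/2)).
alpha = 0.0, p = 0.3, q = 0.25.
e1 = (1+alpha)/2 = 0.5, e2 = (1-alpha)/2 = 0.5.
t1 = p^e1 * q^e2 = 0.3^0.5 * 0.25^0.5 = 0.273861.
t2 = (1-p)^e1 * (1-q)^e2 = 0.7^0.5 * 0.75^0.5 = 0.724569.
4/(1-alpha^2) = 4.0.
D = 4.0*(1 - 0.273861 - 0.724569) = 0.0063

0.0063


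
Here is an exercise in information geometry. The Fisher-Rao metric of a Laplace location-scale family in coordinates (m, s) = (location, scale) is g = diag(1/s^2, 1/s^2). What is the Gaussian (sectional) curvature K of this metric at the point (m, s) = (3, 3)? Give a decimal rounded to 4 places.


The metric has the form g = (A dm^2 + B ds^2)/s^2 with A = 1, B = 1.
Substitute u = sqrt(A/B)*m: g = B*(du^2 + ds^2)/s^2, i.e. B times the
Poincare upper half-plane metric, which has constant Gaussian curvature -1.
Scaling a 2D metric by a constant c divides the Gaussian curvature by c,
so K = -1/B = -1/(1) = -1.0000 everywhere (the point (m, s) = (3, 3) is irrelevant:
the curvature is constant).
The requested Gaussian curvature is K = -1.0000.

-1.0000


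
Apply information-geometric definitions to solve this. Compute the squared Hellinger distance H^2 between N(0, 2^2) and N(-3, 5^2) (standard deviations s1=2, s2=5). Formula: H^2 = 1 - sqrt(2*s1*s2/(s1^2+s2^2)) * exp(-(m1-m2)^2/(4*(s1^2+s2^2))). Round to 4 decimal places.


Squared Hellinger distance for Gaussians:
H^2 = 1 - sqrt(2*s1*s2/(s1^2+s2^2)) * exp(-(m1-m2)^2/(4*(s1^2+s2^2))).
s1^2 = 4, s2^2 = 25, s1^2+s2^2 = 29.
sqrt(2*2*5/(29)) = 0.830455.
(m1-m2)^2 = (3)^2 = 9.
exp(-9/(4*29)) = exp(-0.077586) = 0.925347.
H^2 = 1 - 0.830455*0.925347 = 0.2315

0.2315


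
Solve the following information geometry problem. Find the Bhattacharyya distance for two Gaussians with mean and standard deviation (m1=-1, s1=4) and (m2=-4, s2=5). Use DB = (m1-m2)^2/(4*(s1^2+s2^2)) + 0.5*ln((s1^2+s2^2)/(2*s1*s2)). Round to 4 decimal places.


Bhattacharyya distance between two Gaussians:
DB = (m1-m2)^2/(4*(s1^2+s2^2)) + (1/2)*ln((s1^2+s2^2)/(2*s1*s2)).
(m1-m2)^2 = (3)^2 = 9.
s1^2+s2^2 = 16 + 25 = 41.
term1 = 9/164 = 0.054878.
term2 = 0.5*ln(41/40.0) = 0.012346.
DB = 0.054878 + 0.012346 = 0.0672

0.0672


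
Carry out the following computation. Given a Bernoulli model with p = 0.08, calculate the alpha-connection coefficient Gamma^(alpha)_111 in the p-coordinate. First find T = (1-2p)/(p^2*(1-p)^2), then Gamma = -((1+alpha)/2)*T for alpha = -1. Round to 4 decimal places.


Skewness (Amari-Chentsov) tensor: T = (1-2p)/(p^2*(1-p)^2).
p = 0.08, 1-2p = 0.84, p^2 = 0.0064, (1-p)^2 = 0.8464.
T = 0.84/(0.0064 * 0.8464) = 155.068526.
In the p-coordinate, Gamma^(alpha) = Gamma^(0) - (alpha/2)*T with Gamma^(0) = (1/2)*g'(p) = -T/2,
so Gamma^(alpha) = -((1+alpha)/2)*T.
alpha = -1, -(1+alpha)/2 = 0.0.
Gamma = 0.0 * 155.068526 = 0.0000

0.0000


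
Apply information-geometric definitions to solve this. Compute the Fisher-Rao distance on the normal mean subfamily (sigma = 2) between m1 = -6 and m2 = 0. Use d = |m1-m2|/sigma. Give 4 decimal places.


On the fixed-variance normal subfamily, geodesic distance = |m1-m2|/sigma.
|-6 - 0| = 6.
sigma = 2.
d = 6/2 = 3.0000

3.0000


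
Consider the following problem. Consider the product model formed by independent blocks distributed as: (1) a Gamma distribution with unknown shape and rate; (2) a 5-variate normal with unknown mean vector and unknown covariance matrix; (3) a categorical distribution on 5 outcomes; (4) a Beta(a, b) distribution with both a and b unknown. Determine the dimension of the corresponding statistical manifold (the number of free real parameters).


The dimension of a statistical manifold equals the number of free
(independent) real parameters of the model. For a product of independent
blocks the parameter counts add.
- Gamma (shape, rate): 2.
- 5-variate normal: 5 (mean) + 5*6/2 = 15 (symmetric covariance) = 20.
- categorical on 5 outcomes (probabilities sum to 1): 5-1 = 4.
- Beta (a, b): 2.
Total = 2 + 20 + 4 + 2 = 28.
Dimension = 28

28


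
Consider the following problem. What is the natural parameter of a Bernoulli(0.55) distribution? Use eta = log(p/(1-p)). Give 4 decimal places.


Natural parameter for Bernoulli: eta = log(p/(1-p)).
p = 0.55, 1-p = 0.45.
p/(1-p) = 1.222222.
eta = log(1.222222) = 0.2007

0.2007


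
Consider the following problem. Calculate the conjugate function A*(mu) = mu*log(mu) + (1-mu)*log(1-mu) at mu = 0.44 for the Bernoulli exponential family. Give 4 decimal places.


Legendre transform for Bernoulli:
A*(mu) = mu*log(mu) + (1-mu)*log(1-mu).
mu = 0.44, 1-mu = 0.56.
mu*log(mu) = 0.44*log(0.44) = -0.361231.
(1-mu)*log(1-mu) = 0.56*log(0.56) = -0.324698.
A* = -0.361231 + -0.324698 = -0.6859

-0.6859


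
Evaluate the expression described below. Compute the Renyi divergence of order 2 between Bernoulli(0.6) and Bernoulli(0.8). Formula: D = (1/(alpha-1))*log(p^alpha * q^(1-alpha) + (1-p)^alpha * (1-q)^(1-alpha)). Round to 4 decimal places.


Renyi divergence of order alpha between Bernoulli distributions:
D = (1/(alpha-1))*log(p^alpha * q^(1-alpha) + (1-p)^alpha * (1-q)^(1-alpha)).
alpha = 2, p = 0.6, q = 0.8.
p^alpha * q^(1-alpha) = 0.6^2 * 0.8^-1 = 0.45.
(1-p)^alpha * (1-q)^(1-alpha) = 0.4^2 * 0.2^-1 = 0.8.
sum = 0.45 + 0.8 = 1.25.
D = (1/1)*log(1.25) = 0.2231

0.2231


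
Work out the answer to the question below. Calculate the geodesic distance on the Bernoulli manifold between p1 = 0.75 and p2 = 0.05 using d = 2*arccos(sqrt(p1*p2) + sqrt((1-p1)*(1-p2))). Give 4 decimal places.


Geodesic distance on Bernoulli manifold:
d(p1,p2) = 2*arccos(sqrt(p1*p2) + sqrt((1-p1)*(1-p2))).
sqrt(p1*p2) = sqrt(0.75*0.05) = 0.193649.
sqrt((1-p1)*(1-p2)) = sqrt(0.25*0.95) = 0.48734.
arg = 0.193649 + 0.48734 = 0.680989.
d = 2*arccos(0.680989) = 1.6434

1.6434


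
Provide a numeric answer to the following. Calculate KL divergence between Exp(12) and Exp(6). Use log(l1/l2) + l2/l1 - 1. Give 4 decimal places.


KL divergence for exponential family:
KL = log(l1/l2) + l2/l1 - 1.
log(12/6) = 0.693147.
6/12 = 0.5.
KL = 0.693147 + 0.5 - 1 = 0.1931

0.1931


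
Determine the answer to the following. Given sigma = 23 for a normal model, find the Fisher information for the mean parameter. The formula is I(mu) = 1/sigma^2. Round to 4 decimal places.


The Fisher information for the mean of a normal distribution is I(mu) = 1/sigma^2.
sigma = 23, so sigma^2 = 529.
I(mu) = 1/529 = 0.0019

0.0019
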